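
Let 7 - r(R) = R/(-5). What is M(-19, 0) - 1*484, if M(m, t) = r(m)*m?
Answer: -2724/5 ≈ -544.80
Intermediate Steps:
r(R) = 7 + R/5 (r(R) = 7 - R/(-5) = 7 - R*(-1)/5 = 7 - (-1)*R/5 = 7 + R/5)
M(m, t) = m*(7 + m/5) (M(m, t) = (7 + m/5)*m = m*(7 + m/5))
M(-19, 0) - 1*484 = (⅕)*(-19)*(35 - 19) - 1*484 = (⅕)*(-19)*16 - 484 = -304/5 - 484 = -2724/5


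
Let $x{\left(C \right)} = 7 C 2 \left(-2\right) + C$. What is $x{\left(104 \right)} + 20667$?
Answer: $17859$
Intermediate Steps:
$x{\left(C \right)} = - 27 C$ ($x{\left(C \right)} = 7 \cdot 2 C \left(-2\right) + C = 7 \left(- 4 C\right) + C = - 28 C + C = - 27 C$)
$x{\left(104 \right)} + 20667 = \left(-27\right) 104 + 20667 = -2808 + 20667 = 17859$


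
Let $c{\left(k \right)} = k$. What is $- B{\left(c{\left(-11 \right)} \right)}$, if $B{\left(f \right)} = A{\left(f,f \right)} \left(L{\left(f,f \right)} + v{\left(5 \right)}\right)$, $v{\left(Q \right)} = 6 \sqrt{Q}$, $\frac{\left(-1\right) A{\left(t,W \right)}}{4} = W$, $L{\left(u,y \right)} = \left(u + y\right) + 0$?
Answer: $968 - 264 \sqrt{5} \approx 377.68$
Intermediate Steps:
$L{\left(u,y \right)} = u + y$
$A{\left(t,W \right)} = - 4 W$
$B{\left(f \right)} = - 4 f \left(2 f + 6 \sqrt{5}\right)$ ($B{\left(f \right)} = - 4 f \left(\left(f + f\right) + 6 \sqrt{5}\right) = - 4 f \left(2 f + 6 \sqrt{5}\right)$)
$- B{\left(c{\left(-11 \right)} \right)} = - \left(-8\right) \left(-11\right) \left(-11 + 3 \sqrt{5}\right) = - (-968 + 264 \sqrt{5}) = 968 - 264 \sqrt{5}$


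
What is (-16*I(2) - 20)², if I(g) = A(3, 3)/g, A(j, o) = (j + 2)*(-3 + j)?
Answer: 400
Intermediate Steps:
A(j, o) = (-3 + j)*(2 + j) (A(j, o) = (2 + j)*(-3 + j) = (-3 + j)*(2 + j))
I(g) = 0 (I(g) = (-6 + 3² - 1*3)/g = (-6 + 9 - 3)/g = 0/g = 0)
(-16*I(2) - 20)² = (-16*0 - 20)² = (0 - 20)² = (-20)² = 400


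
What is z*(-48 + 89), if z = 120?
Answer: 4920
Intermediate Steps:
z*(-48 + 89) = 120*(-48 + 89) = 120*41 = 4920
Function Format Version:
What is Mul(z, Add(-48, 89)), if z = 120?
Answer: 4920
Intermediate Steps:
Mul(z, Add(-48, 89)) = Mul(120, Add(-48, 89)) = Mul(120, 41) = 4920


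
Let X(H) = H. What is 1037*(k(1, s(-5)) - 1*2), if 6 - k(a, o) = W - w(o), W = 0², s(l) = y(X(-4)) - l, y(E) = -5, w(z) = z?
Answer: 4148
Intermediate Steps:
s(l) = -5 - l
W = 0
k(a, o) = 6 + o (k(a, o) = 6 - (0 - o) = 6 - (-1)*o = 6 + o)
1037*(k(1, s(-5)) - 1*2) = 1037*((6 + (-5 - 1*(-5))) - 1*2) = 1037*((6 + (-5 + 5)) - 2) = 1037*((6 + 0) - 2) = 1037*(6 - 2) = 1037*4 = 4148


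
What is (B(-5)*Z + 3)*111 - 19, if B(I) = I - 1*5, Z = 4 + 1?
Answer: -5236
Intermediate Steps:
Z = 5
B(I) = -5 + I (B(I) = I - 5 = -5 + I)
(B(-5)*Z + 3)*111 - 19 = ((-5 - 5)*5 + 3)*111 - 19 = (-10*5 + 3)*111 - 19 = (-50 + 3)*111 - 19 = -47*111 - 19 = -5217 - 19 = -5236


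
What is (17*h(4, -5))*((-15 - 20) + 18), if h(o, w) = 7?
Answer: -2023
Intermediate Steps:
(17*h(4, -5))*((-15 - 20) + 18) = (17*7)*((-15 - 20) + 18) = 119*(-35 + 18) = 119*(-17) = -2023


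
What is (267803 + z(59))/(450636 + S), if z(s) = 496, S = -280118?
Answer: 268299/170518 ≈ 1.5734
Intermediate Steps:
(267803 + z(59))/(450636 + S) = (267803 + 496)/(450636 - 280118) = 268299/170518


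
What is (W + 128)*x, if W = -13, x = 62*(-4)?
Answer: -28520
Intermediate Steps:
x = -248
(W + 128)*x = (-13 + 128)*(-248) = 115*(-248) = -28520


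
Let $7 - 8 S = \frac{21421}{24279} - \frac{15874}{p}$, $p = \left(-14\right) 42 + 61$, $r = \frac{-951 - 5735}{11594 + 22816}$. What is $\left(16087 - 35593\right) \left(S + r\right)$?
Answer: $\frac{98339881697967}{1578054070} \approx 62317.0$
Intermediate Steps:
$r = - \frac{3343}{17205}$ ($r = - \frac{6686}{34410} = \left(-6686\right) \frac{1}{34410} = - \frac{3343}{17205} \approx -0.1943$)
$p = -527$ ($p = -588 + 61 = -527$)
$S = - \frac{153564241}{51180132}$ ($S = \frac{7}{8} - \frac{\frac{21421}{24279} - \frac{15874}{-527}}{8} = \frac{7}{8} - \frac{21421 \cdot \frac{1}{24279} - - \frac{15874}{527}}{8} = \frac{7}{8} - \frac{\frac{21421}{24279} + \frac{15874}{527}}{8} = \frac{7}{8} - \frac{396693713}{102360264} = - \frac{153564241}{51180132} \approx -3.0005$)
$\left(16087 - 35593\right) \left(S + r\right) = \left(16087 - 35593\right) \left(- \frac{153564241}{51180132} - \frac{3343}{17205}\right) = \left(-19506\right) \left(- \frac{10083039239}{3156108140}\right) = \frac{98339881697967}{1578054070}$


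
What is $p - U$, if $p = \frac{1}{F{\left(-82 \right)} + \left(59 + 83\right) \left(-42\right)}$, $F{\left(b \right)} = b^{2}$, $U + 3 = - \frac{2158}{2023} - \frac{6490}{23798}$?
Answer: $\frac{79411929757}{18294474520} \approx 4.3408$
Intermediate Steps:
$U = - \frac{104457708}{24071677}$ ($U = -3 - \left(\frac{2158}{2023} + \frac{3245}{11899}\right) = -3 - \frac{32242677}{24071677} = - \frac{104457708}{24071677} \approx -4.3394$)
$p = \frac{1}{760}$ ($p = \frac{1}{\left(-82\right)^{2} + \left(59 + 83\right) \left(-42\right)} = \frac{1}{6724 + 142 \left(-42\right)} = \frac{1}{6724 - 5964} = \frac{1}{760} \approx 0.0013158$)
$p - U = \frac{1}{760} - - \frac{104457708}{24071677} = \frac{1}{760} + \frac{104457708}{24071677} = \frac{79411929757}{18294474520}$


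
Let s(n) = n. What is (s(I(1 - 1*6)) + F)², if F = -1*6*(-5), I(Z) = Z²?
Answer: 3025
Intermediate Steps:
F = 30 (F = -6*(-5) = 30)
(s(I(1 - 1*6)) + F)² = ((1 - 1*6)² + 30)² = ((1 - 6)² + 30)² = ((-5)² + 30)² = (25 + 30)² = 55² = 3025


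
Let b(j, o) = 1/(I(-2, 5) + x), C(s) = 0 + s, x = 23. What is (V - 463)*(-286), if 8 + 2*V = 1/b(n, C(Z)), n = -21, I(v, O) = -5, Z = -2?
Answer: 130988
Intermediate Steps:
C(s) = s
b(j, o) = 1/18 (b(j, o) = 1/(-5 + 23) = 1/18)
V = 5 (V = -4 + 1/(2*(1/18)) = -4 + (½)*18 = -4 + 9 = 5)
(V - 463)*(-286) = (5 - 463)*(-286) = -458*(-286) = 130988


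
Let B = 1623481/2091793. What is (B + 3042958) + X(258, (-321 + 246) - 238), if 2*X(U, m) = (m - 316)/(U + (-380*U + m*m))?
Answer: 12730472698319/4183586 ≈ 3.0430e+6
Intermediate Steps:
B = 1623481/2091793 (B = 1623481*(1/2091793) = 1623481/2091793 ≈ 0.77612)
X(U, m) = (-316 + m)/(2*(m² - 379*U)) (X(U, m) = ((m - 316)/(U + (-380*U + m*m)))/2 = ((-316 + m)/(U + (-380*U + m²)))/2 = ((-316 + m)/(U + (m² - 380*U)))/2 = ((-316 + m)/(m² - 379*U))/2 = (-316 + m)/(2*(m² - 379*U)))
(B + 3042958) + X(258, (-321 + 246) - 238) = (1623481/2091793 + 3042958) + (316 - ((-321 + 246) - 238))/(2*(-((-321 + 246) - 238)² + 379*258)) = 6365239867175/2091793 + (316 - (-75 - 238))/(2*(-(-75 - 238)² + 97782)) = 6365239867175/2091793 + (316 - 1*(-313))/(2*(-1*(-313)² + 97782)) = 6365239867175/2091793 + (316 + 313)/(2*(-1*97969 + 97782)) = 6365239867175/2091793 + (½)*629/(-97969 + 97782) = 6365239867175/2091793 + (½)*629/(-187) = 6365239867175/2091793 + (½)*(-1/187)*629 = 6365239867175/2091793 - 37/22 = 12730472698319/4183586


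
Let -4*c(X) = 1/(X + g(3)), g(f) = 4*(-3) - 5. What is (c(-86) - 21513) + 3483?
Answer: -7428359/412 ≈ -18030.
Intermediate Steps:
g(f) = -17 (g(f) = -12 - 5 = -17)
c(X) = -1/(4*(-17 + X)) (c(X) = -1/(4*(X - 17)) = -1/(4*(-17 + X)))
(c(-86) - 21513) + 3483 = (-1/(-68 + 4*(-86)) - 21513) + 3483 = (-1/(-68 - 344) - 21513) + 3483 = (-1/(-412) - 21513) + 3483 = (-1*(-1/412) - 21513) + 3483 = (1/412 - 21513) + 3483 = -8863355/412 + 3483 = -7428359/412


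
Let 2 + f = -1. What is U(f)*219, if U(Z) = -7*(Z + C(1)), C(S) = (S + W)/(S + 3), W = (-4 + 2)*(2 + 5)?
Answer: 38325/4 ≈ 9581.3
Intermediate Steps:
f = -3 (f = -2 - 1 = -3)
W = -14 (W = -2*7 = -14)
C(S) = (-14 + S)/(3 + S) (C(S) = (S - 14)/(S + 3) = (-14 + S)/(3 + S))
U(Z) = 91/4 - 7*Z (U(Z) = -7*(Z + (-14 + 1)/(3 + 1)) = -7*(Z - 13/4) = -7*(-13/4 + Z) = 91/4 - 7*Z)
U(f)*219 = (91/4 - 7*(-3))*219 = (91/4 + 21)*219 = (175/4)*219 = 38325/4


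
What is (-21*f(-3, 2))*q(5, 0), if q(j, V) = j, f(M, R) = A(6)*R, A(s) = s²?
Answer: -7560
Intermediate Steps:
f(M, R) = 36*R (f(M, R) = 6²*R = 36*R)
(-21*f(-3, 2))*q(5, 0) = -756*2*5 = -21*72*5 = -1512*5 = -7560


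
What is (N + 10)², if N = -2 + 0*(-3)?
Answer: 64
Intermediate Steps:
N = -2 (N = -2 + 0 = -2)
(N + 10)² = (-2 + 10)² = 8² = 64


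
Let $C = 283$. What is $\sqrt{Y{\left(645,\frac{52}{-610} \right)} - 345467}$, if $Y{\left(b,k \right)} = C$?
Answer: $4 i \sqrt{21574} \approx 587.52 i$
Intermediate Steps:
$Y{\left(b,k \right)} = 283$
$\sqrt{Y{\left(645,\frac{52}{-610} \right)} - 345467} = \sqrt{283 - 345467} = \sqrt{-345184} = 4 i \sqrt{21574}$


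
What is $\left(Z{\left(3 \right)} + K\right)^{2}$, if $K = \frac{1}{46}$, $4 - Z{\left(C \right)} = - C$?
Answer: $\frac{104329}{2116} \approx 49.305$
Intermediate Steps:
$Z{\left(C \right)} = 4 + C$ ($Z{\left(C \right)} = 4 - - C = 4 + C$)
$K = \frac{1}{46} \approx 0.021739$
$\left(Z{\left(3 \right)} + K\right)^{2} = \left(\left(4 + 3\right) + \frac{1}{46}\right)^{2} = \left(7 + \frac{1}{46}\right)^{2} = \left(\frac{323}{46}\right)^{2} = \frac{104329}{2116}$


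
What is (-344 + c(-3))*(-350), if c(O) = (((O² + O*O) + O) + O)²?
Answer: 70000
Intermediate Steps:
c(O) = (2*O + 2*O²)² (c(O) = (((O² + O²) + O) + O)² = ((2*O² + O) + O)² = ((O + 2*O²) + O)² = (2*O + 2*O²)²)
(-344 + c(-3))*(-350) = (-344 + 4*(-3)²*(1 - 3)²)*(-350) = (-344 + 4*9*(-2)²)*(-350) = (-344 + 4*9*4)*(-350) = (-344 + 144)*(-350) = -200*(-350) = 70000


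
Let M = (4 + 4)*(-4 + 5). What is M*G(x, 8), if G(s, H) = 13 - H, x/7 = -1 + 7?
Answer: 40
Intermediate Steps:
x = 42 (x = 7*(-1 + 7) = 7*6 = 42)
M = 8 (M = 8*1 = 8)
M*G(x, 8) = 8*(13 - 1*8) = 8*(13 - 8) = 8*5 = 40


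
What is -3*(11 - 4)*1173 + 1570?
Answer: -23063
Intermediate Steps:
-3*(11 - 4)*1173 + 1570 = -3*7*1173 + 1570 = -21*1173 + 1570 = -24633 + 1570 = -23063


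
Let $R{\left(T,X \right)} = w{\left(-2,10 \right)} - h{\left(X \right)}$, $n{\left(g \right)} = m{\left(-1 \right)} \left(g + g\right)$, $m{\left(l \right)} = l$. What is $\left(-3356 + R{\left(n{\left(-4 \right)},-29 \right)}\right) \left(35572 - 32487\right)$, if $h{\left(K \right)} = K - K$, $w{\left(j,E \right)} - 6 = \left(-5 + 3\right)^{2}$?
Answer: $-10322410$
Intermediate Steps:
$w{\left(j,E \right)} = 10$ ($w{\left(j,E \right)} = 6 + \left(-5 + 3\right)^{2} = 6 + \left(-2\right)^{2} = 6 + 4 = 10$)
$h{\left(K \right)} = 0$
$n{\left(g \right)} = - 2 g$ ($n{\left(g \right)} = - (g + g) = - 2 g$)
$R{\left(T,X \right)} = 10$ ($R{\left(T,X \right)} = 10 - 0 = 10 + 0 = 10$)
$\left(-3356 + R{\left(n{\left(-4 \right)},-29 \right)}\right) \left(35572 - 32487\right) = \left(-3356 + 10\right) \left(35572 - 32487\right) = \left(-3346\right) 3085 = -10322410$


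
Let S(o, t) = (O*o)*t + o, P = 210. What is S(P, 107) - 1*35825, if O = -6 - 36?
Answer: -979355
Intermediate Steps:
O = -42
S(o, t) = o - 42*o*t (S(o, t) = (-42*o)*t + o = -42*o*t + o = o - 42*o*t)
S(P, 107) - 1*35825 = 210*(1 - 42*107) - 1*35825 = 210*(1 - 4494) - 35825 = 210*(-4493) - 35825 = -943530 - 35825 = -979355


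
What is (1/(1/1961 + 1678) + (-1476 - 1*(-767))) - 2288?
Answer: -9861803362/3290559 ≈ -2997.0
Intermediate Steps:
(1/(1/1961 + 1678) + (-1476 - 1*(-767))) - 2288 = (1/(1/1961 + 1678) + (-1476 + 767)) - 2288 = (1/(3290559/1961) - 709) - 2288 = (1961/3290559 - 709) - 2288 = -2333004370/3290559 - 2288 = -9861803362/3290559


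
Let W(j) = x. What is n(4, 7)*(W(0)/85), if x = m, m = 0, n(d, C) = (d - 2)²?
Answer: 0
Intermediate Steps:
n(d, C) = (-2 + d)²
x = 0
W(j) = 0
n(4, 7)*(W(0)/85) = (-2 + 4)²*(0/85) = 2²*(0*(1/85)) = 4*0 = 0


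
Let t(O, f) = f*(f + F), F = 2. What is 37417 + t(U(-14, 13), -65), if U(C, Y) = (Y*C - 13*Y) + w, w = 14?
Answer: 41512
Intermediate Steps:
U(C, Y) = 14 - 13*Y + C*Y (U(C, Y) = (Y*C - 13*Y) + 14 = (C*Y - 13*Y) + 14 = (-13*Y + C*Y) + 14 = 14 - 13*Y + C*Y)
t(O, f) = f*(2 + f) (t(O, f) = f*(f + 2) = f*(2 + f))
37417 + t(U(-14, 13), -65) = 37417 - 65*(2 - 65) = 37417 - 65*(-63) = 37417 + 4095 = 41512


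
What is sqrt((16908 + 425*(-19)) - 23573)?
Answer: 2*I*sqrt(3685) ≈ 121.41*I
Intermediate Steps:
sqrt((16908 + 425*(-19)) - 23573) = sqrt((16908 - 8075) - 23573) = sqrt(8833 - 23573) = sqrt(-14740) = 2*I*sqrt(3685)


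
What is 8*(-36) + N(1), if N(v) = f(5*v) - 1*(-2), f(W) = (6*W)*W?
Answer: -136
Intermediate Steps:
f(W) = 6*W²
N(v) = 2 + 150*v² (N(v) = 6*(5*v)² - 1*(-2) = 6*(25*v²) + 2 = 150*v² + 2 = 2 + 150*v²)
8*(-36) + N(1) = 8*(-36) + (2 + 150*1²) = -288 + (2 + 150*1) = -288 + (2 + 150) = -288 + 152 = -136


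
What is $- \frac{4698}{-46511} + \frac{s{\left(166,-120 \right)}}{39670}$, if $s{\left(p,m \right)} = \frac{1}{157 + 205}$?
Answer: $\frac{67465863431}{667923075940} \approx 0.10101$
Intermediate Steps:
$s{\left(p,m \right)} = \frac{1}{362}$
$- \frac{4698}{-46511} + \frac{s{\left(166,-120 \right)}}{39670} = - \frac{4698}{-46511} + \frac{1}{362 \cdot 39670} = \left(-4698\right) \left(- \frac{1}{46511}\right) + \frac{1}{362} \cdot \frac{1}{39670} = \frac{4698}{46511} + \frac{1}{14360540} = \frac{67465863431}{667923075940}$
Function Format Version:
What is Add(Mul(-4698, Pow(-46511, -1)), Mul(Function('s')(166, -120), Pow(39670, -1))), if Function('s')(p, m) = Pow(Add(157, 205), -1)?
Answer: Rational(67465863431, 667923075940) ≈ 0.10101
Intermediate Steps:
Function('s')(p, m) = Rational(1, 362) (Function('s')(p, m) = Pow(362, -1) = Rational(1, 362))
Add(Mul(-4698, Pow(-46511, -1)), Mul(Function('s')(166, -120), Pow(39670, -1))) = Add(Mul(-4698, Pow(-46511, -1)), Mul(Rational(1, 362), Pow(39670, -1))) = Add(Mul(-4698, Rational(-1, 46511)), Mul(Rational(1, 362), Rational(1, 39670))) = Add(Rational(4698, 46511), Rational(1, 14360540)) = Rational(67465863431, 667923075940)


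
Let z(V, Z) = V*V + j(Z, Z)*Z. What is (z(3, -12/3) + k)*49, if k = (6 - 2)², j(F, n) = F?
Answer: 2009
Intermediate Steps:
k = 16 (k = 4² = 16)
z(V, Z) = V² + Z² (z(V, Z) = V*V + Z*Z = V² + Z²)
(z(3, -12/3) + k)*49 = ((3² + (-12/3)²) + 16)*49 = ((9 + (-12*⅓)²) + 16)*49 = ((9 + (-4)²) + 16)*49 = ((9 + 16) + 16)*49 = (25 + 16)*49 = 41*49 = 2009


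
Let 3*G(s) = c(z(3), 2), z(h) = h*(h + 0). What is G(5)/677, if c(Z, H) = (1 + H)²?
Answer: 3/677 ≈ 0.0044313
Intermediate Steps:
z(h) = h² (z(h) = h*h = h²)
G(s) = 3 (G(s) = (1 + 2)²/3 = (⅓)*3² = (⅓)*9 = 3)
G(5)/677 = 3/677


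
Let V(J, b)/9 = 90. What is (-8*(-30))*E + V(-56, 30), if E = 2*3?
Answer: 2250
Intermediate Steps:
E = 6
V(J, b) = 810 (V(J, b) = 9*90 = 810)
(-8*(-30))*E + V(-56, 30) = -8*(-30)*6 + 810 = 240*6 + 810 = 1440 + 810 = 2250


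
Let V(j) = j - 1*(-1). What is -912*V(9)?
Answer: -9120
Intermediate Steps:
V(j) = 1 + j (V(j) = j + 1 = 1 + j)
-912*V(9) = -912*(1 + 9) = -912*10 = -9120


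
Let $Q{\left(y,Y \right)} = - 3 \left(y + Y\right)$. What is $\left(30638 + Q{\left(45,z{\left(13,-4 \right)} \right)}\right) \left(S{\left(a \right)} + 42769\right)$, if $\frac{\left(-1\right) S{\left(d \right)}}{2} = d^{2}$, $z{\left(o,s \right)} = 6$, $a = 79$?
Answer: $923299195$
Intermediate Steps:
$Q{\left(y,Y \right)} = - 3 Y - 3 y$ ($Q{\left(y,Y \right)} = - 3 \left(Y + y\right) = - 3 Y - 3 y$)
$S{\left(d \right)} = - 2 d^{2}$
$\left(30638 + Q{\left(45,z{\left(13,-4 \right)} \right)}\right) \left(S{\left(a \right)} + 42769\right) = \left(30638 - 153\right) \left(- 2 \cdot 79^{2} + 42769\right) = \left(30638 - 153\right) \left(\left(-2\right) 6241 + 42769\right) = \left(30638 - 153\right) \left(-12482 + 42769\right) = 30485 \cdot 30287 = 923299195$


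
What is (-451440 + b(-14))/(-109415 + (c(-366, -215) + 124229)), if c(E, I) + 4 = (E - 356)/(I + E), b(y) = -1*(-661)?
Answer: -261902599/8605332 ≈ -30.435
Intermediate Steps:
b(y) = 661
c(E, I) = -4 + (-356 + E)/(E + I) (c(E, I) = -4 + (E - 356)/(I + E) = -4 + (-356 + E)/(E + I))
(-451440 + b(-14))/(-109415 + (c(-366, -215) + 124229)) = (-451440 + 661)/(-109415 + ((-356 - 4*(-215) - 3*(-366))/(-366 - 215) + 124229)) = -450779/(-109415 + ((-356 + 860 + 1098)/(-581) + 124229)) = -450779/(-109415 + (-1/581*1602 + 124229)) = -450779/(-109415 + (-1602/581 + 124229)) = -450779/(-109415 + 72175447/581) = -450779/8605332/581 = -450779*581/8605332 = -261902599/8605332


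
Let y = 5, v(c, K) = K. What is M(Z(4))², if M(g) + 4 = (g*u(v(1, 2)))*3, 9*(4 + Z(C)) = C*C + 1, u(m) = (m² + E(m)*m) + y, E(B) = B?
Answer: 67081/9 ≈ 7453.4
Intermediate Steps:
u(m) = 5 + 2*m² (u(m) = (m² + m*m) + 5 = (m² + m²) + 5 = 2*m² + 5 = 5 + 2*m²)
Z(C) = -35/9 + C²/9 (Z(C) = -4 + (C*C + 1)/9 = -4 + (C² + 1)/9 = -4 + (1 + C²)/9 = -4 + (⅑ + C²/9) = -35/9 + C²/9)
M(g) = -4 + 39*g (M(g) = -4 + (g*(5 + 2*2²))*3 = -4 + (g*(5 + 2*4))*3 = -4 + (g*(5 + 8))*3 = -4 + (g*13)*3 = -4 + (13*g)*3 = -4 + 39*g)
M(Z(4))² = (-4 + 39*(-35/9 + (⅑)*4²))² = (-4 + 39*(-35/9 + (⅑)*16))² = (-4 + 39*(-35/9 + 16/9))² = (-4 + 39*(-19/9))² = (-4 - 247/3)² = (-259/3)² = 67081/9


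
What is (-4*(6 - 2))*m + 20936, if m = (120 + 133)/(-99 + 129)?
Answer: 312016/15 ≈ 20801.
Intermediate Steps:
m = 253/30 ≈ 8.4333
(-4*(6 - 2))*m + 20936 = -4*(6 - 2)*(253/30) + 20936 = -4*4*(253/30) + 20936 = -16*253/30 + 20936 = -2024/15 + 20936 = 312016/15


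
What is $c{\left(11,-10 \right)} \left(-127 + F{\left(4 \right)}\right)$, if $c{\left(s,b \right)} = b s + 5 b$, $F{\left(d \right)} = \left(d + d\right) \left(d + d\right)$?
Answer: $10080$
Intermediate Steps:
$F{\left(d \right)} = 4 d^{2}$ ($F{\left(d \right)} = 2 d 2 d = 4 d^{2}$)
$c{\left(s,b \right)} = 5 b + b s$
$c{\left(11,-10 \right)} \left(-127 + F{\left(4 \right)}\right) = - 10 \left(5 + 11\right) \left(-127 + 4 \cdot 4^{2}\right) = \left(-10\right) 16 \left(-127 + 4 \cdot 16\right) = - 160 \left(-127 + 64\right) = \left(-160\right) \left(-63\right) = 10080$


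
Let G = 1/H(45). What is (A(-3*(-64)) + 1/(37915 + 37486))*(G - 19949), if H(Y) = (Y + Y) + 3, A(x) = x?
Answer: -26858528125208/7012293 ≈ -3.8302e+6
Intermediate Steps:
H(Y) = 3 + 2*Y (H(Y) = 2*Y + 3 = 3 + 2*Y)
G = 1/93 (G = 1/(3 + 2*45) = 1/(3 + 90) = 1/93 ≈ 0.010753)
(A(-3*(-64)) + 1/(37915 + 37486))*(G - 19949) = (-3*(-64) + 1/(37915 + 37486))*(1/93 - 19949) = (192 + 1/75401)*(-1855256/93) = (14476993/75401)*(-1855256/93) = -26858528125208/7012293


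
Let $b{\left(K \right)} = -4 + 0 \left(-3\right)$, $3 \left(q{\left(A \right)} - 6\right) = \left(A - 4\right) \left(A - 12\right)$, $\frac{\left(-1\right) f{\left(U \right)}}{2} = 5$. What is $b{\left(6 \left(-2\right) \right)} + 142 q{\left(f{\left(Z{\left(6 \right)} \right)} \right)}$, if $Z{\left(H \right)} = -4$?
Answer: $\frac{46280}{3} \approx 15427.0$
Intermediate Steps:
$f{\left(U \right)} = -10$ ($f{\left(U \right)} = \left(-2\right) 5 = -10$)
$q{\left(A \right)} = 6 + \frac{\left(-12 + A\right) \left(-4 + A\right)}{3}$ ($q{\left(A \right)} = 6 + \frac{\left(A - 4\right) \left(A - 12\right)}{3} = 6 + \frac{\left(-4 + A\right) \left(-12 + A\right)}{3} = 6 + \frac{\left(-12 + A\right) \left(-4 + A\right)}{3}$)
$b{\left(K \right)} = -4$ ($b{\left(K \right)} = -4 + 0 = -4$)
$b{\left(6 \left(-2\right) \right)} + 142 q{\left(f{\left(Z{\left(6 \right)} \right)} \right)} = -4 + 142 \left(22 - - \frac{160}{3} + \frac{\left(-10\right)^{2}}{3}\right) = -4 + 142 \left(22 + \frac{160}{3} + \frac{1}{3} \cdot 100\right) = -4 + 142 \left(22 + \frac{160}{3} + \frac{100}{3}\right) = -4 + 142 \cdot \frac{326}{3} = -4 + \frac{46292}{3} = \frac{46280}{3}$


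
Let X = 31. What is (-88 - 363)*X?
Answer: -13981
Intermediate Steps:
(-88 - 363)*X = (-88 - 363)*31 = -451*31 = -13981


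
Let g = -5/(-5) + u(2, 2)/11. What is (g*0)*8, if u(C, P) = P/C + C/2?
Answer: 0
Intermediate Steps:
u(C, P) = C/2 + P/C (u(C, P) = P/C + C*(1/2) = P/C + C/2 = C/2 + P/C)
g = 13/11 (g = -5/(-5) + ((1/2)*2 + 2/2)/11 = -5*(-1/5) + (1 + 2*(1/2))*(1/11) = 1 + (1 + 1)*(1/11) = 1 + 2*(1/11) = 1 + 2/11 = 13/11 ≈ 1.1818)
(g*0)*8 = ((13/11)*0)*8 = 0*8 = 0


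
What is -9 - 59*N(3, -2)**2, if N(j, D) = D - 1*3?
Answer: -1484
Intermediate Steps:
N(j, D) = -3 + D (N(j, D) = D - 3 = -3 + D)
-9 - 59*N(3, -2)**2 = -9 - 59*(-3 - 2)**2 = -9 - 59*(-5)**2 = -9 - 59*25 = -9 - 1475 = -1484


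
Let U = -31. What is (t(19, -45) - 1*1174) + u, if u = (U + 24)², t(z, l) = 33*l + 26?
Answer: -2584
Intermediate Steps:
t(z, l) = 26 + 33*l
u = 49 (u = (-31 + 24)² = (-7)² = 49)
(t(19, -45) - 1*1174) + u = ((26 + 33*(-45)) - 1*1174) + 49 = ((26 - 1485) - 1174) + 49 = (-1459 - 1174) + 49 = -2633 + 49 = -2584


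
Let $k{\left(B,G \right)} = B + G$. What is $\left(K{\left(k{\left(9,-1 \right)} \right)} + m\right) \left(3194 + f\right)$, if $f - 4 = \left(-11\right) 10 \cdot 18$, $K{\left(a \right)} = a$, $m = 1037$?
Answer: $1272810$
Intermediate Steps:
$f = -1976$ ($f = 4 + \left(-11\right) 10 \cdot 18 = 4 - 1980 = -1976$)
$\left(K{\left(k{\left(9,-1 \right)} \right)} + m\right) \left(3194 + f\right) = \left(\left(9 - 1\right) + 1037\right) \left(3194 - 1976\right) = \left(8 + 1037\right) 1218 = 1045 \cdot 1218 = 1272810$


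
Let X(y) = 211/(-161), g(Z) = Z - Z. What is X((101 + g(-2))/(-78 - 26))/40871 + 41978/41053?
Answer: 276216274735/270138223243 ≈ 1.0225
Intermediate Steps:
g(Z) = 0
X(y) = -211/161 (X(y) = 211*(-1/161) = -211/161)
X((101 + g(-2))/(-78 - 26))/40871 + 41978/41053 = -211/161/40871 + 41978/41053 = -211/161*1/40871 + 41978*(1/41053) = -211/6580231 + 41978/41053 = 276216274735/270138223243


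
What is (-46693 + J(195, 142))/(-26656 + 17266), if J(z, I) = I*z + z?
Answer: 9404/4695 ≈ 2.0030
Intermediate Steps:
J(z, I) = z + I*z
(-46693 + J(195, 142))/(-26656 + 17266) = (-46693 + 195*(1 + 142))/(-26656 + 17266) = (-46693 + 195*143)/(-9390) = (-46693 + 27885)*(-1/9390) = -18808*(-1/9390) = 9404/4695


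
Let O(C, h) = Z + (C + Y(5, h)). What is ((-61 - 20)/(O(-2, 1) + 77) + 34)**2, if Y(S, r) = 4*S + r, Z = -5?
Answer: 9078169/8281 ≈ 1096.3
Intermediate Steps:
Y(S, r) = r + 4*S
O(C, h) = 15 + C + h (O(C, h) = -5 + (C + (h + 4*5)) = -5 + (C + (h + 20)) = -5 + (C + (20 + h)) = -5 + (20 + C + h) = 15 + C + h)
((-61 - 20)/(O(-2, 1) + 77) + 34)**2 = ((-61 - 20)/((15 - 2 + 1) + 77) + 34)**2 = (-81/(14 + 77) + 34)**2 = (-81/91 + 34)**2 = (3013/91)**2 = 9078169/8281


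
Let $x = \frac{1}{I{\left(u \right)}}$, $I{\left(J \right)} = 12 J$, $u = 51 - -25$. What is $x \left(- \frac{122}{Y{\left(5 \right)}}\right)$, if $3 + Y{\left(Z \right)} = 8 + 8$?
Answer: $- \frac{61}{5928} \approx -0.01029$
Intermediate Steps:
$u = 76$ ($u = 51 + 25 = 76$)
$Y{\left(Z \right)} = 13$ ($Y{\left(Z \right)} = -3 + \left(8 + 8\right) = -3 + 16 = 13$)
$x = \frac{1}{912}$ ($x = \frac{1}{12 \cdot 76} = \frac{1}{912} \approx 0.0010965$)
$x \left(- \frac{122}{Y{\left(5 \right)}}\right) = \frac{\left(-122\right) \frac{1}{13}}{912} = \frac{1}{912} \left(- \frac{122}{13}\right) = - \frac{61}{5928}$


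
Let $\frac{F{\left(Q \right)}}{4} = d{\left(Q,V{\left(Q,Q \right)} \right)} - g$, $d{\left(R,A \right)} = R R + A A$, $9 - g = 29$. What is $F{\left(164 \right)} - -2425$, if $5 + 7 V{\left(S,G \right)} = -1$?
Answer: $\frac{5394505}{49} \approx 1.1009 \cdot 10^{5}$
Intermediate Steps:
$g = -20$ ($g = 9 - 29 = -20$)
$V{\left(S,G \right)} = - \frac{6}{7}$ ($V{\left(S,G \right)} = - \frac{5}{7} + \frac{1}{7} \left(-1\right) = - \frac{5}{7} - \frac{1}{7} = - \frac{6}{7}$)
$d{\left(R,A \right)} = A^{2} + R^{2}$ ($d{\left(R,A \right)} = R^{2} + A^{2} = A^{2} + R^{2}$)
$F{\left(Q \right)} = \frac{4064}{49} + 4 Q^{2}$ ($F{\left(Q \right)} = 4 \left(\left(\left(- \frac{6}{7}\right)^{2} + Q^{2}\right) - -20\right) = 4 \left(\left(\frac{36}{49} + Q^{2}\right) + 20\right) = 4 \left(\frac{1016}{49} + Q^{2}\right) = \frac{4064}{49} + 4 Q^{2}$)
$F{\left(164 \right)} - -2425 = \left(\frac{4064}{49} + 4 \cdot 164^{2}\right) - -2425 = \left(\frac{4064}{49} + 4 \cdot 26896\right) + 2425 = \left(\frac{4064}{49} + 107584\right) + 2425 = \frac{5275680}{49} + 2425 = \frac{5394505}{49}$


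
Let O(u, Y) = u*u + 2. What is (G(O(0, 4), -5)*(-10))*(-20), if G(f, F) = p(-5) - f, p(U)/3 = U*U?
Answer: 14600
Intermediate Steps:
p(U) = 3*U**2 (p(U) = 3*(U*U) = 3*U**2)
O(u, Y) = 2 + u**2 (O(u, Y) = u**2 + 2 = 2 + u**2)
G(f, F) = 75 - f (G(f, F) = 3*(-5)**2 - f = 3*25 - f = 75 - f)
(G(O(0, 4), -5)*(-10))*(-20) = ((75 - (2 + 0**2))*(-10))*(-20) = ((75 - (2 + 0))*(-10))*(-20) = ((75 - 1*2)*(-10))*(-20) = ((75 - 2)*(-10))*(-20) = (73*(-10))*(-20) = -730*(-20) = 14600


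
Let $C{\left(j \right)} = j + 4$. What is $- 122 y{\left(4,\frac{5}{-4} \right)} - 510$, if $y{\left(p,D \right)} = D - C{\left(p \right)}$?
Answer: $\frac{1237}{2} \approx 618.5$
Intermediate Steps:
$C{\left(j \right)} = 4 + j$
$y{\left(p,D \right)} = -4 + D - p$ ($y{\left(p,D \right)} = D - \left(4 + p\right) = -4 + D - p$)
$- 122 y{\left(4,\frac{5}{-4} \right)} - 510 = - 122 \left(-4 + \frac{5}{-4} - 4\right) - 510 = - 122 \left(-4 + 5 \left(- \frac{1}{4}\right) - 4\right) - 510 = - 122 \left(-4 - \frac{5}{4} - 4\right) - 510 = \left(-122\right) \left(- \frac{37}{4}\right) - 510 = \frac{2257}{2} - 510 = \frac{1237}{2}$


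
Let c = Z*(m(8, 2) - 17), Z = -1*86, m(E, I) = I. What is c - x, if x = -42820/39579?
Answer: 51099730/39579 ≈ 1291.1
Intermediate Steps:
Z = -86
c = 1290 (c = -86*(2 - 17) = -86*(-15) = 1290)
x = -42820/39579 (x = -42820*1/39579 = -42820/39579 ≈ -1.0819)
c - x = 1290 - 1*(-42820/39579) = 1290 + 42820/39579 = 51099730/39579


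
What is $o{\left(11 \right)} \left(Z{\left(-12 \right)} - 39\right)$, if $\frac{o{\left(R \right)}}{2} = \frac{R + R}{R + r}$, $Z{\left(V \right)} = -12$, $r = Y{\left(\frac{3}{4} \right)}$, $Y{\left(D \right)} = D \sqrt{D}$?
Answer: $- \frac{1579776}{7717} + \frac{53856 \sqrt{3}}{7717} \approx -192.63$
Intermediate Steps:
$Y{\left(D \right)} = D^{\frac{3}{2}}$
$r = \frac{3 \sqrt{3}}{8}$ ($r = \left(\frac{3}{4}\right)^{\frac{3}{2}} = \frac{3 \sqrt{3}}{8} \approx 0.64952$)
$o{\left(R \right)} = \frac{4 R}{R + \frac{3 \sqrt{3}}{8}}$ ($o{\left(R \right)} = 2 \frac{R + R}{R + \frac{3 \sqrt{3}}{8}} = 2 \frac{2 R}{R + \frac{3 \sqrt{3}}{8}} = \frac{4 R}{R + \frac{3 \sqrt{3}}{8}}$)
$o{\left(11 \right)} \left(Z{\left(-12 \right)} - 39\right) = 32 \cdot 11 \frac{1}{3 \sqrt{3} + 8 \cdot 11} \left(-12 - 39\right) = 32 \cdot 11 \frac{1}{3 \sqrt{3} + 88} \left(-51\right) = 32 \cdot 11 \frac{1}{88 + 3 \sqrt{3}} \left(-51\right) = \frac{352}{88 + 3 \sqrt{3}} \left(-51\right) = - \frac{17952}{88 + 3 \sqrt{3}}$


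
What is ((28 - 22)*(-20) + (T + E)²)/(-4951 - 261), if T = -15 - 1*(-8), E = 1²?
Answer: 21/1303 ≈ 0.016117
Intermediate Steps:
E = 1
T = -7 (T = -15 + 8 = -7)
((28 - 22)*(-20) + (T + E)²)/(-4951 - 261) = ((28 - 22)*(-20) + (-7 + 1)²)/(-4951 - 261) = (6*(-20) + (-6)²)/(-5212) = (-120 + 36)*(-1/5212) = -84*(-1/5212) = 21/1303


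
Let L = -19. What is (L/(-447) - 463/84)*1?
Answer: -68455/12516 ≈ -5.4694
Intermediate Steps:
(L/(-447) - 463/84)*1 = (-19/(-447) - 463/84)*1 = (-19*(-1/447) - 463*1/84)*1 = (19/447 - 463/84)*1 = -68455/12516*1 = -68455/12516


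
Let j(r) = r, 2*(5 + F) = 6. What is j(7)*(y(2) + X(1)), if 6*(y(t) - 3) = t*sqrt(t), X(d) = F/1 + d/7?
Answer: 8 + 7*sqrt(2)/3 ≈ 11.300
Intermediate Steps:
F = -2 (F = -5 + (1/2)*6 = -5 + 3 = -2)
X(d) = -2 + d/7 (X(d) = -2/1 + d/7 = -2*1 + d*(1/7) = -2 + d/7)
y(t) = 3 + t**(3/2)/6 (y(t) = 3 + (t*sqrt(t))/6 = 3 + t**(3/2)/6)
j(7)*(y(2) + X(1)) = 7*((3 + 2**(3/2)/6) + (-2 + (1/7)*1)) = 7*((3 + (2*sqrt(2))/6) + (-2 + 1/7)) = 7*((3 + sqrt(2)/3) - 13/7) = 7*(8/7 + sqrt(2)/3) = 8 + 7*sqrt(2)/3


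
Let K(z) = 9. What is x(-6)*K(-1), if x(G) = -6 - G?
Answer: 0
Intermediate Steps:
x(-6)*K(-1) = (-6 - 1*(-6))*9 = (-6 + 6)*9 = 0*9 = 0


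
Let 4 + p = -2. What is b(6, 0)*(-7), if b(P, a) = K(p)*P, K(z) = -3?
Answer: 126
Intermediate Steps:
p = -6 (p = -4 - 2 = -6)
b(P, a) = -3*P
b(6, 0)*(-7) = -3*6*(-7) = -18*(-7) = 126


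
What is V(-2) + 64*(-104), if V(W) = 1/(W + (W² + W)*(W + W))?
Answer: -66561/10 ≈ -6656.1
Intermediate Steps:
V(W) = 1/(W + 2*W*(W + W²)) (V(W) = 1/(W + (W + W²)*(2*W)) = 1/(W + 2*W*(W + W²)))
V(-2) + 64*(-104) = 1/((-2)*(1 + 2*(-2) + 2*(-2)²)) + 64*(-104) = -1/(2*(1 - 4 + 2*4)) - 6656 = -1/(2*(1 - 4 + 8)) - 6656 = -½/5 - 6656 = -½*⅕ - 6656 = -⅒ - 6656 = -66561/10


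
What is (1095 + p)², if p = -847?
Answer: 61504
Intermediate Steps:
(1095 + p)² = (1095 - 847)² = 248² = 61504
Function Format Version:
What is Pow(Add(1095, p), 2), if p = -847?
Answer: 61504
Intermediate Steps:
Pow(Add(1095, p), 2) = Pow(Add(1095, -847), 2) = Pow(248, 2) = 61504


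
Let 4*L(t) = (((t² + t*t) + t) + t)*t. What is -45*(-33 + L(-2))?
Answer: 1575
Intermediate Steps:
L(t) = t*(2*t + 2*t²)/4 (L(t) = ((((t² + t*t) + t) + t)*t)/4 = ((((t² + t²) + t) + t)*t)/4 = (((2*t² + t) + t)*t)/4 = (((t + 2*t²) + t)*t)/4 = ((2*t + 2*t²)*t)/4 = (t*(2*t + 2*t²))/4 = t*(2*t + 2*t²)/4)
-45*(-33 + L(-2)) = -45*(-33 + (½)*(-2)²*(1 - 2)) = -45*(-33 + (½)*4*(-1)) = -45*(-33 - 2) = -45*(-35) = 1575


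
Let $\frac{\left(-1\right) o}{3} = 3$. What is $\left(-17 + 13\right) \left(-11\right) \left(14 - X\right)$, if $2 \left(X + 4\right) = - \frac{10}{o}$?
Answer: $\frac{6908}{9} \approx 767.56$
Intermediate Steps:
$o = -9$ ($o = \left(-3\right) 3 = -9$)
$X = - \frac{31}{9}$ ($X = -4 + \frac{\left(-10\right) \frac{1}{-9}}{2} = -4 + \frac{\left(-10\right) \left(- \frac{1}{9}\right)}{2} = -4 + \frac{1}{2} \cdot \frac{10}{9} = -4 + \frac{5}{9} = - \frac{31}{9} \approx -3.4444$)
$\left(-17 + 13\right) \left(-11\right) \left(14 - X\right) = \left(-17 + 13\right) \left(-11\right) \left(14 - - \frac{31}{9}\right) = \left(-4\right) \left(-11\right) \left(14 + \frac{31}{9}\right) = 44 \cdot \frac{157}{9} = \frac{6908}{9}$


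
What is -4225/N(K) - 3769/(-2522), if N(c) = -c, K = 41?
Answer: 10809979/103402 ≈ 104.54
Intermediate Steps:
-4225/N(K) - 3769/(-2522) = -4225/((-1*41)) - 3769/(-2522) = -4225/(-41) - 3769*(-1/2522) = -4225*(-1/41) + 3769/2522 = 4225/41 + 3769/2522 = 10809979/103402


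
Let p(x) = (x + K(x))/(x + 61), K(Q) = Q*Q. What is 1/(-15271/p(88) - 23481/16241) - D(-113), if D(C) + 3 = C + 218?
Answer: -3788237219674/37138333531 ≈ -102.00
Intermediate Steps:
K(Q) = Q²
p(x) = (x + x²)/(61 + x) (p(x) = (x + x²)/(x + 61) = (x + x²)/(61 + x))
D(C) = 215 + C (D(C) = -3 + (C + 218) = -3 + (218 + C) = 215 + C)
1/(-15271/p(88) - 23481/16241) - D(-113) = 1/(-15271*(61 + 88)/(88*(1 + 88)) - 23481/16241) - (215 - 113) = 1/(-15271/(88*89/149) - 23481*1/16241) - 1*102 = 1/(-15271/(88*(1/149)*89) - 23481/16241) - 102 = 1/(-15271/7832/149 - 23481/16241) - 102 = 1/(-15271*149/7832 - 23481/16241) - 102 = 1/(-2275379/7832 - 23481/16241) - 102 = 1/(-37138333531/127199512) - 102 = -127199512/37138333531 - 102 = -3788237219674/37138333531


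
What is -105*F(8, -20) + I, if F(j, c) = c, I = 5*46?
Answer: 2330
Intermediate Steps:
I = 230
-105*F(8, -20) + I = -105*(-20) + 230 = 2100 + 230 = 2330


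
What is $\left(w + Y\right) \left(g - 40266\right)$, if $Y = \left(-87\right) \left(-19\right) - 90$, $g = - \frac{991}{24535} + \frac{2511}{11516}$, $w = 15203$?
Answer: $- \frac{95372629747574573}{141272530} \approx -6.751 \cdot 10^{8}$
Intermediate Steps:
$g = \frac{50195029}{282545060}$ ($g = \left(-991\right) \frac{1}{24535} + 2511 \cdot \frac{1}{11516} = - \frac{991}{24535} + \frac{2511}{11516} = \frac{50195029}{282545060} \approx 0.17765$)
$Y = 1563$ ($Y = 1653 - 90 = 1563$)
$\left(w + Y\right) \left(g - 40266\right) = \left(15203 + 1563\right) \left(\frac{50195029}{282545060} - 40266\right) = 16766 \left(- \frac{11376909190931}{282545060}\right) = - \frac{95372629747574573}{141272530}$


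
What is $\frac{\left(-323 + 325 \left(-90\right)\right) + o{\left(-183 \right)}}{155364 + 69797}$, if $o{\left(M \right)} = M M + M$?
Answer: $\frac{3733}{225161} \approx 0.016579$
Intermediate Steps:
$o{\left(M \right)} = M + M^{2}$ ($o{\left(M \right)} = M^{2} + M = M + M^{2}$)
$\frac{\left(-323 + 325 \left(-90\right)\right) + o{\left(-183 \right)}}{155364 + 69797} = \frac{\left(-323 + 325 \left(-90\right)\right) - 183 \left(1 - 183\right)}{155364 + 69797} = \frac{\left(-323 - 29250\right) - -33306}{225161} = \left(-29573 + 33306\right) \frac{1}{225161} = 3733 \cdot \frac{1}{225161} = \frac{3733}{225161}$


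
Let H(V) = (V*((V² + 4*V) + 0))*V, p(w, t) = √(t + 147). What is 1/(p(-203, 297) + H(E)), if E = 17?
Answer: 34391/3548222495 - 2*√111/10644667485 ≈ 9.6905e-6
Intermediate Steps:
p(w, t) = √(147 + t)
H(V) = V²*(V² + 4*V) (H(V) = (V*(V² + 4*V))*V = V²*(V² + 4*V))
1/(p(-203, 297) + H(E)) = 1/(√(147 + 297) + 17³*(4 + 17)) = 1/(√444 + 4913*21) = 1/(2*√111 + 103173) = 1/(103173 + 2*√111)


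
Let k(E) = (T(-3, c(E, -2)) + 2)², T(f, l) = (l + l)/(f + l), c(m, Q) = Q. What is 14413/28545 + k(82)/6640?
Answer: 119907641/236923500 ≈ 0.50610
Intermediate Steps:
T(f, l) = 2*l/(f + l) (T(f, l) = (2*l)/(f + l) = 2*l/(f + l))
k(E) = 196/25 (k(E) = (2*(-2)/(-3 - 2) + 2)² = (2*(-2)/(-5) + 2)² = (2*(-2)*(-⅕) + 2)² = (⅘ + 2)² = (14/5)² = 196/25)
14413/28545 + k(82)/6640 = 14413/28545 + (196/25)/6640 = 14413*(1/28545) + (196/25)*(1/6640) = 14413/28545 + 49/41500 = 119907641/236923500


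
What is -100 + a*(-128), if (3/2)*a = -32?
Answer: 7892/3 ≈ 2630.7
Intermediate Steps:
a = -64/3 (a = (2/3)*(-32) = -64/3 ≈ -21.333)
-100 + a*(-128) = -100 - 64/3*(-128) = -100 + 8192/3 = 7892/3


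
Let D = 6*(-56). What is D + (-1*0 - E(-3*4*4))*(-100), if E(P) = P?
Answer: -5136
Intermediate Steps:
D = -336
D + (-1*0 - E(-3*4*4))*(-100) = -336 + (-1*0 - (-3*4)*4)*(-100) = -336 + (0 - (-12)*4)*(-100) = -336 + (0 - 1*(-48))*(-100) = -336 + (0 + 48)*(-100) = -336 + 48*(-100) = -336 - 4800 = -5136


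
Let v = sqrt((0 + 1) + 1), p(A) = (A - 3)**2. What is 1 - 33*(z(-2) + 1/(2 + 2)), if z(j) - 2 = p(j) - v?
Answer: -3593/4 + 33*sqrt(2) ≈ -851.58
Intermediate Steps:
p(A) = (-3 + A)**2
v = sqrt(2) (v = sqrt(1 + 1) = sqrt(2) ≈ 1.4142)
z(j) = 2 + (-3 + j)**2 - sqrt(2) (z(j) = 2 + ((-3 + j)**2 - sqrt(2)) = 2 + (-3 + j)**2 - sqrt(2))
1 - 33*(z(-2) + 1/(2 + 2)) = 1 - 33*((2 + (-3 - 2)**2 - sqrt(2)) + 1/(2 + 2)) = 1 - 33*((2 + (-5)**2 - sqrt(2)) + 1/4) = 1 - 33*((2 + 25 - sqrt(2)) + 1/4) = 1 - 33*((27 - sqrt(2)) + 1/4) = 1 - 33*(109/4 - sqrt(2)) = 1 + (-3597/4 + 33*sqrt(2)) = -3593/4 + 33*sqrt(2)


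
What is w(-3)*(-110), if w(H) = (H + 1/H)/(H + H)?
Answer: -550/9 ≈ -61.111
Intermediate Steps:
w(H) = (H + 1/H)/(2*H) (w(H) = (H + 1/H)/((2*H)) = (H + 1/H)*(1/(2*H)) = (H + 1/H)/(2*H))
w(-3)*(-110) = ((½)*(1 + (-3)²)/(-3)²)*(-110) = ((½)*(⅑)*(1 + 9))*(-110) = ((½)*(⅑)*10)*(-110) = (5/9)*(-110) = -550/9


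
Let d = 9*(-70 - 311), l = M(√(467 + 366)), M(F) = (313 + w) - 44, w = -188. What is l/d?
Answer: -3/127 ≈ -0.023622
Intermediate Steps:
M(F) = 81 (M(F) = (313 - 188) - 44 = 125 - 44 = 81)
l = 81
d = -3429 (d = 9*(-381) = -3429)
l/d = 81/(-3429) = 81*(-1/3429) = -3/127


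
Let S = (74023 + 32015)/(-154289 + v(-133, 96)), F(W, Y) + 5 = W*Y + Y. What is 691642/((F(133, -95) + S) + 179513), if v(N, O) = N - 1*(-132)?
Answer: 2540796290/612668371 ≈ 4.1471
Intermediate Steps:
v(N, O) = 132 + N (v(N, O) = N + 132 = 132 + N)
F(W, Y) = -5 + Y + W*Y (F(W, Y) = -5 + (W*Y + Y) = -5 + (Y + W*Y) = -5 + Y + W*Y)
S = -17673/25715 (S = (74023 + 32015)/(-154289 + (132 - 133)) = 106038/(-154289 - 1) = 106038/(-154290) = 106038*(-1/154290) = -17673/25715 ≈ -0.68726)
691642/((F(133, -95) + S) + 179513) = 691642/(((-5 - 95 + 133*(-95)) - 17673/25715) + 179513) = 691642/(((-5 - 95 - 12635) - 17673/25715) + 179513) = 691642/((-12735 - 17673/25715) + 179513) = 691642/(-327498198/25715 + 179513) = 691642/(4288678597/25715) = 691642*(25715/4288678597) = 2540796290/612668371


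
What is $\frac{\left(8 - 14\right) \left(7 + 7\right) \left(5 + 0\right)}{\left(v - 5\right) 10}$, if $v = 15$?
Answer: $- \frac{21}{5} \approx -4.2$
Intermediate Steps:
$\frac{\left(8 - 14\right) \left(7 + 7\right) \left(5 + 0\right)}{\left(v - 5\right) 10} = \frac{\left(8 - 14\right) \left(7 + 7\right) \left(5 + 0\right)}{\left(15 - 5\right) 10} = \frac{\left(-6\right) 14 \cdot 5}{10 \cdot 10} = \frac{\left(-6\right) 70}{100} = \left(-420\right) \frac{1}{100} = - \frac{21}{5}$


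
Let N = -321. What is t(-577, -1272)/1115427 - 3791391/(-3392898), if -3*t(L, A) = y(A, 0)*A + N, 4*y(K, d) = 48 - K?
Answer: 1568039072401/1261510012482 ≈ 1.2430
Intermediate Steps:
y(K, d) = 12 - K/4 (y(K, d) = (48 - K)/4 = 12 - K/4)
t(L, A) = 107 - A*(12 - A/4)/3 (t(L, A) = -((12 - A/4)*A - 321)/3 = -(A*(12 - A/4) - 321)/3 = -(-321 + A*(12 - A/4))/3 = 107 - A*(12 - A/4)/3)
t(-577, -1272)/1115427 - 3791391/(-3392898) = (107 + (1/12)*(-1272)*(-48 - 1272))/1115427 - 3791391/(-3392898) = (107 + (1/12)*(-1272)*(-1320))*(1/1115427) - 3791391*(-1/3392898) = (107 + 139920)*(1/1115427) + 1263797/1130966 = 140027*(1/1115427) + 1263797/1130966 = 140027/1115427 + 1263797/1130966 = 1568039072401/1261510012482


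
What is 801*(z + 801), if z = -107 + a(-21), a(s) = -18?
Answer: 541476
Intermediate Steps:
z = -125 (z = -107 - 18 = -125)
801*(z + 801) = 801*(-125 + 801) = 801*676 = 541476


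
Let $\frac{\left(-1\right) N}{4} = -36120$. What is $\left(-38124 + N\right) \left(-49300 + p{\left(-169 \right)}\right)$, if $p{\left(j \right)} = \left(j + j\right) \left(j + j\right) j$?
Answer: $-2058683742816$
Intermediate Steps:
$N = 144480$ ($N = \left(-4\right) \left(-36120\right) = 144480$)
$p{\left(j \right)} = 4 j^{3}$ ($p{\left(j \right)} = 2 j 2 j j = 4 j^{2} j = 4 j^{3}$)
$\left(-38124 + N\right) \left(-49300 + p{\left(-169 \right)}\right) = \left(-38124 + 144480\right) \left(-49300 + 4 \left(-169\right)^{3}\right) = 106356 \left(-49300 + 4 \left(-4826809\right)\right) = 106356 \left(-49300 - 19307236\right) = 106356 \left(-19356536\right) = -2058683742816$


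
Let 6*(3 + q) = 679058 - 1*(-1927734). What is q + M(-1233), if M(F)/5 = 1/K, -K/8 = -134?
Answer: 1397230879/3216 ≈ 4.3446e+5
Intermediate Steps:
q = 1303387/3 (q = -3 + (679058 - 1*(-1927734))/6 = -3 + (679058 + 1927734)/6 = -3 + (1/6)*2606792 = -3 + 1303396/3 = 1303387/3 ≈ 4.3446e+5)
K = 1072 (K = -8*(-134) = 1072)
M(F) = 5/1072
q + M(-1233) = 1303387/3 + 5/1072 = 1397230879/3216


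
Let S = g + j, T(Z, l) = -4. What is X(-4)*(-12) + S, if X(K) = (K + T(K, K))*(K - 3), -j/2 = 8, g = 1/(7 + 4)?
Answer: -7567/11 ≈ -687.91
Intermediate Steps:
g = 1/11 ≈ 0.090909
j = -16 (j = -2*8 = -16)
S = -175/11 (S = 1/11 - 16 = -175/11 ≈ -15.909)
X(K) = (-4 + K)*(-3 + K) (X(K) = (K - 4)*(K - 3) = (-4 + K)*(-3 + K))
X(-4)*(-12) + S = (12 + (-4)² - 7*(-4))*(-12) - 175/11 = (12 + 16 + 28)*(-12) - 175/11 = 56*(-12) - 175/11 = -672 - 175/11 = -7567/11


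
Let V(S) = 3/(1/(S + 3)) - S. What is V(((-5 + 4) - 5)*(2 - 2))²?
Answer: 81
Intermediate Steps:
V(S) = 9 + 2*S (V(S) = 3/(1/(3 + S)) - S = 3*(3 + S) - S = (9 + 3*S) - S = 9 + 2*S)
V(((-5 + 4) - 5)*(2 - 2))² = (9 + 2*(((-5 + 4) - 5)*(2 - 2)))² = (9 + 2*((-1 - 5)*0))² = (9 + 2*(-6*0))² = (9 + 2*0)² = (9 + 0)² = 9² = 81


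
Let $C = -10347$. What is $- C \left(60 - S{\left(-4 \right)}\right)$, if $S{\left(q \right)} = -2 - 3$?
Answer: $672555$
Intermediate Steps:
$S{\left(q \right)} = -5$
$- C \left(60 - S{\left(-4 \right)}\right) = \left(-1\right) \left(-10347\right) \left(60 - -5\right) = 10347 \left(60 + 5\right) = 10347 \cdot 65 = 672555$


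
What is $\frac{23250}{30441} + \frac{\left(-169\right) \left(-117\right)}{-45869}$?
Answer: $\frac{154848119}{465432743} \approx 0.3327$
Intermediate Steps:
$\frac{23250}{30441} + \frac{\left(-169\right) \left(-117\right)}{-45869} = 23250 \cdot \frac{1}{30441} + 19773 \left(- \frac{1}{45869}\right) = \frac{7750}{10147} - \frac{19773}{45869} = \frac{154848119}{465432743}$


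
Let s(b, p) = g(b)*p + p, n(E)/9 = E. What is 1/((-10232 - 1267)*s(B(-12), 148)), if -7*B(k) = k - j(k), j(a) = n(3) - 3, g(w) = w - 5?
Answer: -7/13614816 ≈ -5.1415e-7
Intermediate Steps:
n(E) = 9*E
g(w) = -5 + w
j(a) = 24 (j(a) = 9*3 - 3 = 27 - 3 = 24)
B(k) = 24/7 - k/7 (B(k) = -(k - 1*24)/7 = -(k - 24)/7 = -(-24 + k)/7 = 24/7 - k/7)
s(b, p) = p + p*(-5 + b) (s(b, p) = (-5 + b)*p + p = p*(-5 + b) + p = p + p*(-5 + b))
1/((-10232 - 1267)*s(B(-12), 148)) = 1/((-10232 - 1267)*((148*(-4 + (24/7 - ⅐*(-12)))))) = 1/((-11499)*((148*(-4 + (24/7 + 12/7))))) = -1/(148*(-4 + 36/7))/11499 = -1/(11499*(148*(8/7))) = -1/(11499*1184/7) = -1/11499*7/1184 = -7/13614816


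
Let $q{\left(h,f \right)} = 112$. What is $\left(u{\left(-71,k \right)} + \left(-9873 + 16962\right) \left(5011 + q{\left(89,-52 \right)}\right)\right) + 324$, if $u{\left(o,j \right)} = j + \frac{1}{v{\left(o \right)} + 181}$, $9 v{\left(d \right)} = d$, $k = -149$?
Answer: $\frac{56582076085}{1558} \approx 3.6317 \cdot 10^{7}$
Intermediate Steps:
$v{\left(d \right)} = \frac{d}{9}$
$u{\left(o,j \right)} = j + \frac{1}{181 + \frac{o}{9}}$ ($u{\left(o,j \right)} = j + \frac{1}{\frac{o}{9} + 181} = j + \frac{1}{181 + \frac{o}{9}}$)
$\left(u{\left(-71,k \right)} + \left(-9873 + 16962\right) \left(5011 + q{\left(89,-52 \right)}\right)\right) + 324 = \left(\frac{9 + 1629 \left(-149\right) - -10579}{1629 - 71} + \left(-9873 + 16962\right) \left(5011 + 112\right)\right) + 324 = \left(\frac{9 - 242721 + 10579}{1558} + 7089 \cdot 5123\right) + 324 = \left(\frac{1}{1558} \left(-232133\right) + 36316947\right) + 324 = \left(- \frac{232133}{1558} + 36316947\right) + 324 = \frac{56581571293}{1558} + 324 = \frac{56582076085}{1558}$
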